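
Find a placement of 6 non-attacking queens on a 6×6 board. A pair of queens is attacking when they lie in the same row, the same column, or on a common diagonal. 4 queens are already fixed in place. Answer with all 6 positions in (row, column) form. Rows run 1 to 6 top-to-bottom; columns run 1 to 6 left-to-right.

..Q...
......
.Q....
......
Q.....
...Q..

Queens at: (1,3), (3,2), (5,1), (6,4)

Row 2: attacked by (1,3)→{2,3,4}; (3,2)→{1,2,3}; (5,1)→{1,4}; (6,4)→{4}. Safe: 5, 6. Place at column 6.
Row 4: attacked by (1,3)→{3,6}; (2,6)→{4,6}; (3,2)→{1,2,3}; (5,1)→{1,2}; (6,4)→{2,4,6}. Safe: 5. Place at column 5.
Columns [3, 6, 2, 5, 1, 4], r−c [-2, -4, 1, -1, 4, 2], r+c [4, 8, 5, 9, 6, 10] are all distinct, so no two queens attack.

(1,3) (2,6) (3,2) (4,5) (5,1) (6,4)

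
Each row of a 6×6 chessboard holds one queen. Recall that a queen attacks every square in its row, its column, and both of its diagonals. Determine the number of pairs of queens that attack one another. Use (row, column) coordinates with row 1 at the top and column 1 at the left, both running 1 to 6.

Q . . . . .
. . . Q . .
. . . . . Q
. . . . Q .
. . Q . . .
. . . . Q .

2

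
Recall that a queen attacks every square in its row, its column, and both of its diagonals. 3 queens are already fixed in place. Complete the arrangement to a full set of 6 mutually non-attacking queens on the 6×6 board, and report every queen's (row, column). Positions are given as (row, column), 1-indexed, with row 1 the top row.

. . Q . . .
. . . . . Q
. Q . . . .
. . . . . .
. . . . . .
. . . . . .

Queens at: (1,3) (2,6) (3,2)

Row 4: attacked by (1,3)→{3,6}; (2,6)→{4,6}; (3,2)→{1,2,3}. Safe: 5. Place at column 5.
Row 5: attacked by (1,3)→{3}; (2,6)→{3,6}; (3,2)→{2,4}; (4,5)→{4,5,6}. Safe: 1. Place at column 1.
Row 6: attacked by (1,3)→{3}; (2,6)→{2,6}; (3,2)→{2,5}; (4,5)→{3,5}; (5,1)→{1,2}. Safe: 4. Place at column 4.
Columns [3, 6, 2, 5, 1, 4], r−c [-2, -4, 1, -1, 4, 2], r+c [4, 8, 5, 9, 6, 10] are all distinct, so no two queens attack.

(1,3) (2,6) (3,2) (4,5) (5,1) (6,4)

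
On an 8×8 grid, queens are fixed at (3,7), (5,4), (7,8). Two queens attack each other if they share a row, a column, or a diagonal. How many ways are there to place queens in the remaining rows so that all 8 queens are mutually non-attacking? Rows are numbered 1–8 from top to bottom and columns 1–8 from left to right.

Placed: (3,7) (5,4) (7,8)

Branch on row 1: col 1 → 0; col 3 → 1; col 6 → 0.
Sum: 0 + 1 + 0 = 1.

1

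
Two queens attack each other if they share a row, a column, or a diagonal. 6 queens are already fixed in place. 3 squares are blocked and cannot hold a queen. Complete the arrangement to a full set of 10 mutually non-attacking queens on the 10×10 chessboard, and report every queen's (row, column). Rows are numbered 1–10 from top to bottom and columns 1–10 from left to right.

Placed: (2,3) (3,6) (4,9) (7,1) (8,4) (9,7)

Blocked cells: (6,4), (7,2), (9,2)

(1,10) (2,3) (3,6) (4,9) (5,2) (6,8) (7,1) (8,4) (9,7) (10,5)

Row 1: attacked by (2,3)→{2,3,4}; (3,6)→{4,6,8}; (4,9)→{6,9}; (7,1)→{1,7}; (8,4)→{4}; (9,7)→{7}. Safe: 5, 10. Place at column 10.
Row 5: attacked by (1,10)→{6,10}; (2,3)→{3,6}; (3,6)→{4,6,8}; (4,9)→{8,9,10}; (7,1)→{1,3}; (8,4)→{1,4,7}; (9,7)→{3,7}. Safe: 2, 5. Place at column 2.
Row 6: attacked by (1,10)→{5,10}; (2,3)→{3,7}; (3,6)→{3,6,9}; (4,9)→{7,9}; (5,2)→{1,2,3}; (7,1)→{1,2}; (8,4)→{2,4,6}; (9,7)→{4,7,10}. Blocked: 4. Safe: 8. Place at column 8.
Row 10: attacked by (1,10)→{1,10}; (2,3)→{3}; (3,6)→{6}; (4,9)→{3,9}; (5,2)→{2,7}; (6,8)→{4,8}; (7,1)→{1,4}; (8,4)→{2,4,6}; (9,7)→{6,7,8}. Safe: 5. Place at column 5.
Columns [10, 3, 6, 9, 2, 8, 1, 4, 7, 5], r−c [-9, -1, -3, -5, 3, -2, 6, 4, 2, 5], r+c [11, 5, 9, 13, 7, 14, 8, 12, 16, 15] are all distinct, so no two queens attack.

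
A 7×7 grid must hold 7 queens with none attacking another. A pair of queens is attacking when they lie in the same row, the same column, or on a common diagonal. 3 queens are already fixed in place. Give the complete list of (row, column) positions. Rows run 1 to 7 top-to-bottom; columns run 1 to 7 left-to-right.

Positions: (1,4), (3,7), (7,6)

Row 2: attacked by (1,4)→{3,4,5}; (3,7)→{6,7}; (7,6)→{1,6}. Safe: 2. Place at column 2.
Row 4: attacked by (1,4)→{1,4,7}; (2,2)→{2,4}; (3,7)→{6,7}; (7,6)→{3,6}. Safe: 5. Place at column 5.
Row 5: attacked by (1,4)→{4}; (2,2)→{2,5}; (3,7)→{5,7}; (4,5)→{4,5,6}; (7,6)→{4,6}. Safe: 1, 3. Place at column 3.
Row 6: attacked by (1,4)→{4}; (2,2)→{2,6}; (3,7)→{4,7}; (4,5)→{3,5,7}; (5,3)→{2,3,4}; (7,6)→{5,6,7}. Safe: 1. Place at column 1.
Columns [4, 2, 7, 5, 3, 1, 6], r−c [-3, 0, -4, -1, 2, 5, 1], r+c [5, 4, 10, 9, 8, 7, 13] are all distinct, so no two queens attack.

(1,4) (2,2) (3,7) (4,5) (5,3) (6,1) (7,6)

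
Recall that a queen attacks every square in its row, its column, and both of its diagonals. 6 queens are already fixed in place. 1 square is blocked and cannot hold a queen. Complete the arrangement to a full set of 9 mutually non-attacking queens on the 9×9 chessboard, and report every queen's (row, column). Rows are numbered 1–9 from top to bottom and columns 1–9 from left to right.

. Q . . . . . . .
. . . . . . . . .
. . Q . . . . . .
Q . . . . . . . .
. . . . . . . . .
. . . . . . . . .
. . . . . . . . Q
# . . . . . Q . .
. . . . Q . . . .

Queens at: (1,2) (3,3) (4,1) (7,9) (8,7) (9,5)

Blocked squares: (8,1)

Row 2: attacked by (1,2)→{1,2,3}; (3,3)→{2,3,4}; (4,1)→{1,3}; (7,9)→{4,9}; (8,7)→{1,7}; (9,5)→{5}. Safe: 6, 8. Place at column 6.
Row 5: attacked by (1,2)→{2,6}; (2,6)→{3,6,9}; (3,3)→{1,3,5}; (4,1)→{1,2}; (7,9)→{7,9}; (8,7)→{4,7}; (9,5)→{1,5,9}. Safe: 8. Place at column 8.
Row 6: attacked by (1,2)→{2,7}; (2,6)→{2,6}; (3,3)→{3,6}; (4,1)→{1,3}; (5,8)→{7,8,9}; (7,9)→{8,9}; (8,7)→{5,7,9}; (9,5)→{2,5,8}. Safe: 4. Place at column 4.
Columns [2, 6, 3, 1, 8, 4, 9, 7, 5], r−c [-1, -4, 0, 3, -3, 2, -2, 1, 4], r+c [3, 8, 6, 5, 13, 10, 16, 15, 14] are all distinct, so no two queens attack.

(1,2) (2,6) (3,3) (4,1) (5,8) (6,4) (7,9) (8,7) (9,5)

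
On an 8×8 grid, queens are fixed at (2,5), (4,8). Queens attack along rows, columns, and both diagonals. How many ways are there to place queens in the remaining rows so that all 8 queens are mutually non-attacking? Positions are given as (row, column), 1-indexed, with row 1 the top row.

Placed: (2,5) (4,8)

2

Branch on row 1: col 1 → 0; col 2 → 0; col 3 → 2; col 7 → 0.
Sum: 0 + 0 + 2 + 0 = 2.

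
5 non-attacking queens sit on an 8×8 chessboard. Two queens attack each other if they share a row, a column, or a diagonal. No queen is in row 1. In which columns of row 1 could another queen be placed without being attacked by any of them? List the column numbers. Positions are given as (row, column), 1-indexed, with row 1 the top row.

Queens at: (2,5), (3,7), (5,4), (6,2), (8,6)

columns 1, 3

(2,5) attacks row 1 at column 5 and diagonals 4, 6.
(3,7) attacks row 1 at column 7 and diagonals 5.
(5,4) attacks row 1 at column 4 and diagonals 8.
(6,2) attacks row 1 at column 2 and diagonals 7.
(8,6) attacks row 1 at column 6.
Attacked columns: {2, 4, 5, 6, 7, 8}. Safe: {1, 3}.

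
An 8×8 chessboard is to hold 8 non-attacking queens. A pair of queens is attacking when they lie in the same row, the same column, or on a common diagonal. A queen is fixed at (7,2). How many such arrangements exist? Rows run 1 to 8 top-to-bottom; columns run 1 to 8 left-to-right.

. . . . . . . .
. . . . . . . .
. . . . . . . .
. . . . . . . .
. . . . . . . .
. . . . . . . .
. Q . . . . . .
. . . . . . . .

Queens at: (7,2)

16

Branch on row 1: col 1 → 2; col 3 → 3; col 4 → 1; col 5 → 2; col 6 → 5; col 7 → 3.
Sum: 2 + 3 + 1 + 2 + 5 + 3 = 16.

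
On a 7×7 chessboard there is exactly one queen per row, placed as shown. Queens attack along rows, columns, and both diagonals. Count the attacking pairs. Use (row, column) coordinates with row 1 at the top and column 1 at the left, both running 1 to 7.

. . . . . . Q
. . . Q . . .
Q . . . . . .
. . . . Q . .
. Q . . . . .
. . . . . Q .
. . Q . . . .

All columns are distinct and no two queens satisfy |Δrow| = |Δcol|, so no pair attacks.

0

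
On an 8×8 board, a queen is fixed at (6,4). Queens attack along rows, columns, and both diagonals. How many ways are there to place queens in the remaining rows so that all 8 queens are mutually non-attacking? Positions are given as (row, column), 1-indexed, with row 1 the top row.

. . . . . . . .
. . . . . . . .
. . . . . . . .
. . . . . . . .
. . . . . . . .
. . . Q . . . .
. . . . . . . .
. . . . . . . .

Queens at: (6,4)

Branch on row 1: col 1 → 2; col 2 → 2; col 3 → 3; col 5 → 1; col 6 → 2; col 7 → 2; col 8 → 0.
Sum: 2 + 2 + 3 + 1 + 2 + 2 + 0 = 12.

12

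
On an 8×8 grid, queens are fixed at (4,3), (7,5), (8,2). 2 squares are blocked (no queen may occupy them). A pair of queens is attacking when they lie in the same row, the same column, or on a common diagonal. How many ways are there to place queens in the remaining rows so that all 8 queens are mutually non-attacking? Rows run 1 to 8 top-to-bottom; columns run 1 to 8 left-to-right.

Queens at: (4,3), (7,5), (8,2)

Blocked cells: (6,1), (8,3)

Branch on row 1: col 1 → 0; col 4 → 1; col 7 → 0; col 8 → 0.
Sum: 0 + 1 + 0 + 0 = 1.

1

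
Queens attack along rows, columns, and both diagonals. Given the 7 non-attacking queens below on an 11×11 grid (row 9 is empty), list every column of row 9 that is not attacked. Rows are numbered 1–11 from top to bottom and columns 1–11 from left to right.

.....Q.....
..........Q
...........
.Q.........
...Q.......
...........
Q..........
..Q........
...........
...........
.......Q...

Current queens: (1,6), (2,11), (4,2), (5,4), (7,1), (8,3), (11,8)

columns 5, 9

(1,6) attacks row 9 at column 6.
(2,11) attacks row 9 at column 11 and diagonals 4.
(4,2) attacks row 9 at column 2 and diagonals 7.
(5,4) attacks row 9 at column 4 and diagonals 8.
(7,1) attacks row 9 at column 1 and diagonals 3.
(8,3) attacks row 9 at column 3 and diagonals 2, 4.
(11,8) attacks row 9 at column 8 and diagonals 6, 10.
Attacked columns: {1, 2, 3, 4, 6, 7, 8, 10, 11}. Safe: {5, 9}.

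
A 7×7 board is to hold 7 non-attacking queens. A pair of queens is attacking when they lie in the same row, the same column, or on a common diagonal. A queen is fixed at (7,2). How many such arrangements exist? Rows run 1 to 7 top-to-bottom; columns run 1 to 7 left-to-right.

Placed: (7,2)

Branch on row 1: col 1 → 0; col 3 → 0; col 4 → 1; col 5 → 1; col 6 → 4; col 7 → 1.
Sum: 0 + 0 + 1 + 1 + 4 + 1 = 7.

7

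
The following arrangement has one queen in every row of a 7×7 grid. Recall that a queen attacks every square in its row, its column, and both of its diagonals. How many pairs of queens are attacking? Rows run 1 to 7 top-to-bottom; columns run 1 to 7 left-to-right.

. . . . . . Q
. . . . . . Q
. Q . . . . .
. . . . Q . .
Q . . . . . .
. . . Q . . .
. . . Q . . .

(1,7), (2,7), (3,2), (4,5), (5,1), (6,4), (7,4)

Same column: (1,7)–(2,7) (column 7); (6,4)–(7,4) (column 4).
Same diagonal: (2,7)–(4,5) (|2−4| = |7−5| = 2).
Total attacking pairs: 3.

3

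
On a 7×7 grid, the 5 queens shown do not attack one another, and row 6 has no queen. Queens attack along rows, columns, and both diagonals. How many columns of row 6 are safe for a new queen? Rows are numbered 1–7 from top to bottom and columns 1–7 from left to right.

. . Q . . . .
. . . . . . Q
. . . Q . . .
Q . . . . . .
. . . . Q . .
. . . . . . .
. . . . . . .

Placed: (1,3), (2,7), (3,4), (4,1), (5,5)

1

(1,3) attacks row 6 at column 3.
(2,7) attacks row 6 at column 7 and diagonals 3.
(3,4) attacks row 6 at column 4 and diagonals 1, 7.
(4,1) attacks row 6 at column 1 and diagonals 3.
(5,5) attacks row 6 at column 5 and diagonals 4, 6.
Attacked columns: {1, 3, 4, 5, 6, 7}. Safe: {2}.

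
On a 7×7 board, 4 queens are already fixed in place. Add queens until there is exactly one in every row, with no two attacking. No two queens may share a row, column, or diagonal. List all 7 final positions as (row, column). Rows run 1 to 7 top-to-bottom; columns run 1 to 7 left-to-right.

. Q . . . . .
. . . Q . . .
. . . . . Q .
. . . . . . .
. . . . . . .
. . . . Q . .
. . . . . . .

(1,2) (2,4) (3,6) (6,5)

(1,2) (2,4) (3,6) (4,1) (5,3) (6,5) (7,7)

Row 4: attacked by (1,2)→{2,5}; (2,4)→{2,4,6}; (3,6)→{5,6,7}; (6,5)→{3,5,7}. Safe: 1. Place at column 1.
Row 5: attacked by (1,2)→{2,6}; (2,4)→{1,4,7}; (3,6)→{4,6}; (4,1)→{1,2}; (6,5)→{4,5,6}. Safe: 3. Place at column 3.
Row 7: attacked by (1,2)→{2}; (2,4)→{4}; (3,6)→{2,6}; (4,1)→{1,4}; (5,3)→{1,3,5}; (6,5)→{4,5,6}. Safe: 7. Place at column 7.
Columns [2, 4, 6, 1, 3, 5, 7], r−c [-1, -2, -3, 3, 2, 1, 0], r+c [3, 6, 9, 5, 8, 11, 14] are all distinct, so no two queens attack.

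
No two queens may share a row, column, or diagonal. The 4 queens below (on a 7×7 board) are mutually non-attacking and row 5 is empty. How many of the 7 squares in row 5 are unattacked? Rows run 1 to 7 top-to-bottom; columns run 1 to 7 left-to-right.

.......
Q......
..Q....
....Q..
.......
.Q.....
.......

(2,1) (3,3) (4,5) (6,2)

(2,1) attacks row 5 at column 1 and diagonals 4.
(3,3) attacks row 5 at column 3 and diagonals 1, 5.
(4,5) attacks row 5 at column 5 and diagonals 4, 6.
(6,2) attacks row 5 at column 2 and diagonals 1, 3.
Attacked columns: {1, 2, 3, 4, 5, 6}. Safe: {7}.

1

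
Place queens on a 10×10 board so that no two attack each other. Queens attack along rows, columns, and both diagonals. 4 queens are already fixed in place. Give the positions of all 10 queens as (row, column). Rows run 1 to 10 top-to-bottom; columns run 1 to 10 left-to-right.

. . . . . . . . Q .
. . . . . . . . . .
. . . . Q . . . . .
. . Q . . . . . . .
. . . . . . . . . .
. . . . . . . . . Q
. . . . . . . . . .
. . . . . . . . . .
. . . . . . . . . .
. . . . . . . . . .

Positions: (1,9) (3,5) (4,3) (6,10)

Row 2: attacked by (1,9)→{8,9,10}; (3,5)→{4,5,6}; (4,3)→{1,3,5}; (6,10)→{6,10}. Safe: 2, 7. Place at column 2.
Row 5: attacked by (1,9)→{5,9}; (2,2)→{2,5}; (3,5)→{3,5,7}; (4,3)→{2,3,4}; (6,10)→{9,10}. Safe: 1, 6, 8. Place at column 1.
Row 7: attacked by (1,9)→{3,9}; (2,2)→{2,7}; (3,5)→{1,5,9}; (4,3)→{3,6}; (5,1)→{1,3}; (6,10)→{9,10}. Safe: 4, 8. Place at column 8.
Row 8: attacked by (1,9)→{2,9}; (2,2)→{2,8}; (3,5)→{5,10}; (4,3)→{3,7}; (5,1)→{1,4}; (6,10)→{8,10}; (7,8)→{7,8,9}. Safe: 6. Place at column 6.
Row 9: attacked by (1,9)→{1,9}; (2,2)→{2,9}; (3,5)→{5}; (4,3)→{3,8}; (5,1)→{1,5}; (6,10)→{7,10}; (7,8)→{6,8,10}; (8,6)→{5,6,7}. Safe: 4. Place at column 4.
Row 10: attacked by (1,9)→{9}; (2,2)→{2,10}; (3,5)→{5}; (4,3)→{3,9}; (5,1)→{1,6}; (6,10)→{6,10}; (7,8)→{5,8}; (8,6)→{4,6,8}; (9,4)→{3,4,5}. Safe: 7. Place at column 7.
Columns [9, 2, 5, 3, 1, 10, 8, 6, 4, 7], r−c [-8, 0, -2, 1, 4, -4, -1, 2, 5, 3], r+c [10, 4, 8, 7, 6, 16, 15, 14, 13, 17] are all distinct, so no two queens attack.

(1,9) (2,2) (3,5) (4,3) (5,1) (6,10) (7,8) (8,6) (9,4) (10,7)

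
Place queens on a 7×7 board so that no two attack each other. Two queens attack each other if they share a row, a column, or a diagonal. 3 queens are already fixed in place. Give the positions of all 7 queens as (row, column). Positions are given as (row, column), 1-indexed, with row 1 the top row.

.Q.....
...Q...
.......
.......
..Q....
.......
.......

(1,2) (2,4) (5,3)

(1,2) (2,4) (3,6) (4,1) (5,3) (6,5) (7,7)

Row 3: attacked by (1,2)→{2,4}; (2,4)→{3,4,5}; (5,3)→{1,3,5}. Safe: 6, 7. Place at column 6.
Row 4: attacked by (1,2)→{2,5}; (2,4)→{2,4,6}; (3,6)→{5,6,7}; (5,3)→{2,3,4}. Safe: 1. Place at column 1.
Row 6: attacked by (1,2)→{2,7}; (2,4)→{4}; (3,6)→{3,6}; (4,1)→{1,3}; (5,3)→{2,3,4}. Safe: 5. Place at column 5.
Row 7: attacked by (1,2)→{2}; (2,4)→{4}; (3,6)→{2,6}; (4,1)→{1,4}; (5,3)→{1,3,5}; (6,5)→{4,5,6}. Safe: 7. Place at column 7.
Columns [2, 4, 6, 1, 3, 5, 7], r−c [-1, -2, -3, 3, 2, 1, 0], r+c [3, 6, 9, 5, 8, 11, 14] are all distinct, so no two queens attack.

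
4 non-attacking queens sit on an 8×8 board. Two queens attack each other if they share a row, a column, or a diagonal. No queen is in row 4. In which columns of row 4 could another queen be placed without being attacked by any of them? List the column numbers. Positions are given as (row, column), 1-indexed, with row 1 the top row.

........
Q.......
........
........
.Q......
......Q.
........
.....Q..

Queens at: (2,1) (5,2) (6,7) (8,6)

columns 4, 8

(2,1) attacks row 4 at column 1 and diagonals 3.
(5,2) attacks row 4 at column 2 and diagonals 1, 3.
(6,7) attacks row 4 at column 7 and diagonals 5.
(8,6) attacks row 4 at column 6 and diagonals 2.
Attacked columns: {1, 2, 3, 5, 6, 7}. Safe: {4, 8}.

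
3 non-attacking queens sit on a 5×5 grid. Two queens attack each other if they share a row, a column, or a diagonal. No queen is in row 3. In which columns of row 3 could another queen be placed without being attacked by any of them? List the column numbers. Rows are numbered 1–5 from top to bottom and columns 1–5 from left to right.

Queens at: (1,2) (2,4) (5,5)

columns 1

(1,2) attacks row 3 at column 2 and diagonals 4.
(2,4) attacks row 3 at column 4 and diagonals 3, 5.
(5,5) attacks row 3 at column 5 and diagonals 3.
Attacked columns: {2, 3, 4, 5}. Safe: {1}.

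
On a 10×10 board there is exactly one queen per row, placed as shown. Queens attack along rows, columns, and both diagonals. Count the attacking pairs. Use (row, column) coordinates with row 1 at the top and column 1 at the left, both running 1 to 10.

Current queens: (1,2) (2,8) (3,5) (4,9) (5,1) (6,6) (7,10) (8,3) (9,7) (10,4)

0

All columns are distinct and no two queens satisfy |Δrow| = |Δcol|, so no pair attacks.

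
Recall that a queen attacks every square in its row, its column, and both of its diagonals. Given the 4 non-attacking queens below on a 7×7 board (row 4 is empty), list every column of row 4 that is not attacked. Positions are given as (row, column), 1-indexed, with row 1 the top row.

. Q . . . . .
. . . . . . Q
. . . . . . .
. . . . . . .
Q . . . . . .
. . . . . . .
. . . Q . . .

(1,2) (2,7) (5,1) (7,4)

columns 3, 6

(1,2) attacks row 4 at column 2 and diagonals 5.
(2,7) attacks row 4 at column 7 and diagonals 5.
(5,1) attacks row 4 at column 1 and diagonals 2.
(7,4) attacks row 4 at column 4 and diagonals 1, 7.
Attacked columns: {1, 2, 4, 5, 7}. Safe: {3, 6}.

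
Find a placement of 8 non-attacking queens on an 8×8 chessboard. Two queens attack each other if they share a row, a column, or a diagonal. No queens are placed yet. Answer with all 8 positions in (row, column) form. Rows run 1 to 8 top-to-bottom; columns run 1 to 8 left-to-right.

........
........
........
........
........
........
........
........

Row 1: Safe: 1, 2, 3, 4, 5, 6, 7, 8. Place at column 5.
Row 2: attacked by (1,5)→{4,5,6}. Safe: 1, 2, 3, 7, 8. Place at column 1.
Row 3: attacked by (1,5)→{3,5,7}; (2,1)→{1,2}. Safe: 4, 6, 8. Place at column 8.
Row 4: attacked by (1,5)→{2,5,8}; (2,1)→{1,3}; (3,8)→{7,8}. Safe: 4, 6. Place at column 4.
Row 5: attacked by (1,5)→{1,5}; (2,1)→{1,4}; (3,8)→{6,8}; (4,4)→{3,4,5}. Safe: 2, 7. Place at column 2.
Row 6: attacked by (1,5)→{5}; (2,1)→{1,5}; (3,8)→{5,8}; (4,4)→{2,4,6}; (5,2)→{1,2,3}. Safe: 7. Place at column 7.
Row 7: attacked by (1,5)→{5}; (2,1)→{1,6}; (3,8)→{4,8}; (4,4)→{1,4,7}; (5,2)→{2,4}; (6,7)→{6,7,8}. Safe: 3. Place at column 3.
Row 8: attacked by (1,5)→{5}; (2,1)→{1,7}; (3,8)→{3,8}; (4,4)→{4,8}; (5,2)→{2,5}; (6,7)→{5,7}; (7,3)→{2,3,4}. Safe: 6. Place at column 6.
Columns [5, 1, 8, 4, 2, 7, 3, 6], r−c [-4, 1, -5, 0, 3, -1, 4, 2], r+c [6, 3, 11, 8, 7, 13, 10, 14] are all distinct, so no two queens attack.

(1,5) (2,1) (3,8) (4,4) (5,2) (6,7) (7,3) (8,6)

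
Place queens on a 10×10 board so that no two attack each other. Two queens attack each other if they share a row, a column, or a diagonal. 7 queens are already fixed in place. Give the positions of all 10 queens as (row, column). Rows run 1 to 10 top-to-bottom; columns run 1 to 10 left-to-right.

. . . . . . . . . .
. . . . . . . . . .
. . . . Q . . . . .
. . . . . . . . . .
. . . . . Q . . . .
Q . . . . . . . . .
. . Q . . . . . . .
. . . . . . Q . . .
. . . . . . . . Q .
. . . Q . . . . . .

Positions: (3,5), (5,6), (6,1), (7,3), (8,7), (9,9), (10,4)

Row 1: attacked by (3,5)→{3,5,7}; (5,6)→{2,6,10}; (6,1)→{1,6}; (7,3)→{3,9}; (8,7)→{7}; (9,9)→{1,9}; (10,4)→{4}. Safe: 8. Place at column 8.
Row 2: attacked by (1,8)→{7,8,9}; (3,5)→{4,5,6}; (5,6)→{3,6,9}; (6,1)→{1,5}; (7,3)→{3,8}; (8,7)→{1,7}; (9,9)→{2,9}; (10,4)→{4}. Safe: 10. Place at column 10.
Row 4: attacked by (1,8)→{5,8}; (2,10)→{8,10}; (3,5)→{4,5,6}; (5,6)→{5,6,7}; (6,1)→{1,3}; (7,3)→{3,6}; (8,7)→{3,7}; (9,9)→{4,9}; (10,4)→{4,10}. Safe: 2. Place at column 2.
Columns [8, 10, 5, 2, 6, 1, 3, 7, 9, 4], r−c [-7, -8, -2, 2, -1, 5, 4, 1, 0, 6], r+c [9, 12, 8, 6, 11, 7, 10, 15, 18, 14] are all distinct, so no two queens attack.

(1,8) (2,10) (3,5) (4,2) (5,6) (6,1) (7,3) (8,7) (9,9) (10,4)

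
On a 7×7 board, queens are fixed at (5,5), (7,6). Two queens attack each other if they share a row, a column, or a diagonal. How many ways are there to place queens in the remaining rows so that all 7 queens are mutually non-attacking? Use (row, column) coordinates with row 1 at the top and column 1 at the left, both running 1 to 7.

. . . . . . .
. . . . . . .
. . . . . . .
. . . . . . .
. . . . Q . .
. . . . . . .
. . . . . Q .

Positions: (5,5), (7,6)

Branch on row 1: col 2 → 1; col 3 → 1; col 4 → 0; col 7 → 0.
Sum: 1 + 1 + 0 + 0 = 2.

2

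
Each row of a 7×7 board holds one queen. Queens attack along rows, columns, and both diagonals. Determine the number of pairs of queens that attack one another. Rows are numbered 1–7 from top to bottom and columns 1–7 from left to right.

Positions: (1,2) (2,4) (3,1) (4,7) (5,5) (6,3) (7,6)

0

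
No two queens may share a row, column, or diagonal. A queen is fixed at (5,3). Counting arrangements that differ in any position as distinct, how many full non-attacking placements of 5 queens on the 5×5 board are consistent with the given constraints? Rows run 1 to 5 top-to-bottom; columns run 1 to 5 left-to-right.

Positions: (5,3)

Branch on row 1: col 1 → 1; col 2 → 0; col 4 → 0; col 5 → 1.
Sum: 1 + 0 + 0 + 1 = 2.

2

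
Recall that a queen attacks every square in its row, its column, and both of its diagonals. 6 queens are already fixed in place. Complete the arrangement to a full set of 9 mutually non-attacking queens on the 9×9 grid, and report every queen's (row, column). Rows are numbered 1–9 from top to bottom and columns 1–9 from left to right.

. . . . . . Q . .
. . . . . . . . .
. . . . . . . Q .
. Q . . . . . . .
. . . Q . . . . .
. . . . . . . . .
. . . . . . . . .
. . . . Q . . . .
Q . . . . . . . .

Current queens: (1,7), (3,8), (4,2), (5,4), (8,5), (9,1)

Row 2: attacked by (1,7)→{6,7,8}; (3,8)→{7,8,9}; (4,2)→{2,4}; (5,4)→{1,4,7}; (8,5)→{5}; (9,1)→{1,8}. Safe: 3. Place at column 3.
Row 6: attacked by (1,7)→{2,7}; (2,3)→{3,7}; (3,8)→{5,8}; (4,2)→{2,4}; (5,4)→{3,4,5}; (8,5)→{3,5,7}; (9,1)→{1,4}. Safe: 6, 9. Place at column 6.
Row 7: attacked by (1,7)→{1,7}; (2,3)→{3,8}; (3,8)→{4,8}; (4,2)→{2,5}; (5,4)→{2,4,6}; (6,6)→{5,6,7}; (8,5)→{4,5,6}; (9,1)→{1,3}. Safe: 9. Place at column 9.
Columns [7, 3, 8, 2, 4, 6, 9, 5, 1], r−c [-6, -1, -5, 2, 1, 0, -2, 3, 8], r+c [8, 5, 11, 6, 9, 12, 16, 13, 10] are all distinct, so no two queens attack.

(1,7) (2,3) (3,8) (4,2) (5,4) (6,6) (7,9) (8,5) (9,1)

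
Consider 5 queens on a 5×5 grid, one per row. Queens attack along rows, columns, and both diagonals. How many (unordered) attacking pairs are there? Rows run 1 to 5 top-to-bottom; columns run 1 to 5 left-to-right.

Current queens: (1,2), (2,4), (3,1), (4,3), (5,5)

All columns are distinct and no two queens satisfy |Δrow| = |Δcol|, so no pair attacks.

0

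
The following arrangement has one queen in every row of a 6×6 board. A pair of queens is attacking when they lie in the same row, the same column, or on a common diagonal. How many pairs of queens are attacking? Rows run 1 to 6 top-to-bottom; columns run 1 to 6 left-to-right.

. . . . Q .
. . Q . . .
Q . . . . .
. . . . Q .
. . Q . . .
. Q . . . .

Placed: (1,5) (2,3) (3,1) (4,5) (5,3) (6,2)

Same column: (1,5)–(4,5) (column 5); (2,3)–(5,3) (column 3).
Same diagonal: (2,3)–(4,5) (|2−4| = |3−5| = 2); (3,1)–(5,3) (|3−5| = |1−3| = 2); (5,3)–(6,2) (|5−6| = |3−2| = 1).
Total attacking pairs: 5.

5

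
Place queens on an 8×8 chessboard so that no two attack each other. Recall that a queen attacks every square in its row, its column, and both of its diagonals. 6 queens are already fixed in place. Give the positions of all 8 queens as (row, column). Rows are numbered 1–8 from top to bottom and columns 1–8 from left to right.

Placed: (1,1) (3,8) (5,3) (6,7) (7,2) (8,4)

Row 2: attacked by (1,1)→{1,2}; (3,8)→{7,8}; (5,3)→{3,6}; (6,7)→{3,7}; (7,2)→{2,7}; (8,4)→{4}. Safe: 5. Place at column 5.
Row 4: attacked by (1,1)→{1,4}; (2,5)→{3,5,7}; (3,8)→{7,8}; (5,3)→{2,3,4}; (6,7)→{5,7}; (7,2)→{2,5}; (8,4)→{4,8}. Safe: 6. Place at column 6.
Columns [1, 5, 8, 6, 3, 7, 2, 4], r−c [0, -3, -5, -2, 2, -1, 5, 4], r+c [2, 7, 11, 10, 8, 13, 9, 12] are all distinct, so no two queens attack.

(1,1) (2,5) (3,8) (4,6) (5,3) (6,7) (7,2) (8,4)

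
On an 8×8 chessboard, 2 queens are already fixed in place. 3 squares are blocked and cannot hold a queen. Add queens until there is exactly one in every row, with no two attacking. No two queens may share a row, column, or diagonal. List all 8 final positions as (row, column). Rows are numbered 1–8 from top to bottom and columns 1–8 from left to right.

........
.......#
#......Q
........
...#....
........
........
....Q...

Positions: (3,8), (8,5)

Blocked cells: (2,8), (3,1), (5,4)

(1,2) (2,6) (3,8) (4,3) (5,1) (6,4) (7,7) (8,5)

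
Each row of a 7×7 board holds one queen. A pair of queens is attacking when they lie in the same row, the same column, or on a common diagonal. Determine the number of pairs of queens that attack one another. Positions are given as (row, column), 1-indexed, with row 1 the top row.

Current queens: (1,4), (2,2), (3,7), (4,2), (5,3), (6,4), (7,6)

Same column: (1,4)–(6,4) (column 4); (2,2)–(4,2) (column 2).
Same diagonal: (3,7)–(6,4) (|3−6| = |7−4| = 3); (4,2)–(5,3) (|4−5| = |2−3| = 1); (4,2)–(6,4) (|4−6| = |2−4| = 2); (5,3)–(6,4) (|5−6| = |3−4| = 1).
Total attacking pairs: 6.

6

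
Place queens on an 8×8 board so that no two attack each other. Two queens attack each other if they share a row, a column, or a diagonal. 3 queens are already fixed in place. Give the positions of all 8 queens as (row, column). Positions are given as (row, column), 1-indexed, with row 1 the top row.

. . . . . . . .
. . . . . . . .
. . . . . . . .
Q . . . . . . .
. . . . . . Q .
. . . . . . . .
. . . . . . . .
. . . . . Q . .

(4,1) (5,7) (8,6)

(1,8) (2,2) (3,4) (4,1) (5,7) (6,5) (7,3) (8,6)

Row 1: attacked by (4,1)→{1,4}; (5,7)→{3,7}; (8,6)→{6}. Safe: 2, 5, 8. Place at column 8.
Row 2: attacked by (1,8)→{7,8}; (4,1)→{1,3}; (5,7)→{4,7}; (8,6)→{6}. Safe: 2, 5. Place at column 2.
Row 3: attacked by (1,8)→{6,8}; (2,2)→{1,2,3}; (4,1)→{1,2}; (5,7)→{5,7}; (8,6)→{1,6}. Safe: 4. Place at column 4.
Row 6: attacked by (1,8)→{3,8}; (2,2)→{2,6}; (3,4)→{1,4,7}; (4,1)→{1,3}; (5,7)→{6,7,8}; (8,6)→{4,6,8}. Safe: 5. Place at column 5.
Row 7: attacked by (1,8)→{2,8}; (2,2)→{2,7}; (3,4)→{4,8}; (4,1)→{1,4}; (5,7)→{5,7}; (6,5)→{4,5,6}; (8,6)→{5,6,7}. Safe: 3. Place at column 3.
Columns [8, 2, 4, 1, 7, 5, 3, 6], r−c [-7, 0, -1, 3, -2, 1, 4, 2], r+c [9, 4, 7, 5, 12, 11, 10, 14] are all distinct, so no two queens attack.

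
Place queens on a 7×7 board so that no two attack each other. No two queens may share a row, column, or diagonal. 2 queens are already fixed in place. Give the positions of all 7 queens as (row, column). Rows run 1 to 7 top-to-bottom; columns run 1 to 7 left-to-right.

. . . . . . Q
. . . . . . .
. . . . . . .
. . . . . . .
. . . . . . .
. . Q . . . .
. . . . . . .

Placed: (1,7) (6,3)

(1,7) (2,2) (3,4) (4,6) (5,1) (6,3) (7,5)

Row 2: attacked by (1,7)→{6,7}; (6,3)→{3,7}. Safe: 1, 2, 4, 5. Place at column 2.
Row 3: attacked by (1,7)→{5,7}; (2,2)→{1,2,3}; (6,3)→{3,6}. Safe: 4. Place at column 4.
Row 4: attacked by (1,7)→{4,7}; (2,2)→{2,4}; (3,4)→{3,4,5}; (6,3)→{1,3,5}. Safe: 6. Place at column 6.
Row 5: attacked by (1,7)→{3,7}; (2,2)→{2,5}; (3,4)→{2,4,6}; (4,6)→{5,6,7}; (6,3)→{2,3,4}. Safe: 1. Place at column 1.
Row 7: attacked by (1,7)→{1,7}; (2,2)→{2,7}; (3,4)→{4}; (4,6)→{3,6}; (5,1)→{1,3}; (6,3)→{2,3,4}. Safe: 5. Place at column 5.
Columns [7, 2, 4, 6, 1, 3, 5], r−c [-6, 0, -1, -2, 4, 3, 2], r+c [8, 4, 7, 10, 6, 9, 12] are all distinct, so no two queens attack.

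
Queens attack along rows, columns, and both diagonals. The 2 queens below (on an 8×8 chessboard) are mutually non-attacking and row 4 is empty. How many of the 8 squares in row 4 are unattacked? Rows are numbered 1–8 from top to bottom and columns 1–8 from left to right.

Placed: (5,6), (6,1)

3

(5,6) attacks row 4 at column 6 and diagonals 5, 7.
(6,1) attacks row 4 at column 1 and diagonals 3.
Attacked columns: {1, 3, 5, 6, 7}. Safe: {2, 4, 8}.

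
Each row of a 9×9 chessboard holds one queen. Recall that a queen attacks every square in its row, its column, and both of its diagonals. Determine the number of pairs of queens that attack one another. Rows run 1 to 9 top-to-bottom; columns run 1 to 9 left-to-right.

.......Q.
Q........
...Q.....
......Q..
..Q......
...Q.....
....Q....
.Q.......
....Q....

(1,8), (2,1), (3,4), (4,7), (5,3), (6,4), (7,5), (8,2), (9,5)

6

Same column: (3,4)–(6,4) (column 4); (7,5)–(9,5) (column 5).
Same diagonal: (5,3)–(6,4) (|5−6| = |3−4| = 1); (5,3)–(7,5) (|5−7| = |3−5| = 2); (6,4)–(7,5) (|6−7| = |4−5| = 1); (6,4)–(8,2) (|6−8| = |4−2| = 2).
Total attacking pairs: 6.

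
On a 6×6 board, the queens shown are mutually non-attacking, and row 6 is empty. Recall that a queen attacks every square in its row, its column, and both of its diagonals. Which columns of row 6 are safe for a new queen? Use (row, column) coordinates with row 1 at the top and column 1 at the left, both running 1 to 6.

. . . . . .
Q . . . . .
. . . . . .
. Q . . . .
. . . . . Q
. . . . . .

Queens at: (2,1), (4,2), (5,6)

(2,1) attacks row 6 at column 1 and diagonals 5.
(4,2) attacks row 6 at column 2 and diagonals 4.
(5,6) attacks row 6 at column 6 and diagonals 5.
Attacked columns: {1, 2, 4, 5, 6}. Safe: {3}.

columns 3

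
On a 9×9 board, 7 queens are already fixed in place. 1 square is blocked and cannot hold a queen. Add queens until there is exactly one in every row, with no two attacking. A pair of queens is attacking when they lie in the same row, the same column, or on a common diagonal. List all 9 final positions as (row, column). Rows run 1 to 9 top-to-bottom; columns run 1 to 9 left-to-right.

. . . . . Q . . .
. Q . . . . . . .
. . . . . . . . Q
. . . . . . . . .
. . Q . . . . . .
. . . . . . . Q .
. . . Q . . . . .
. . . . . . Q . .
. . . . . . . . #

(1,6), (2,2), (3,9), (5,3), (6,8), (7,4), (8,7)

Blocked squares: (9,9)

Row 4: attacked by (1,6)→{3,6,9}; (2,2)→{2,4}; (3,9)→{8,9}; (5,3)→{2,3,4}; (6,8)→{6,8}; (7,4)→{1,4,7}; (8,7)→{3,7}. Safe: 5. Place at column 5.
Row 9: attacked by (1,6)→{6}; (2,2)→{2,9}; (3,9)→{3,9}; (4,5)→{5}; (5,3)→{3,7}; (6,8)→{5,8}; (7,4)→{2,4,6}; (8,7)→{6,7,8}. Blocked: 9. Safe: 1. Place at column 1.
Columns [6, 2, 9, 5, 3, 8, 4, 7, 1], r−c [-5, 0, -6, -1, 2, -2, 3, 1, 8], r+c [7, 4, 12, 9, 8, 14, 11, 15, 10] are all distinct, so no two queens attack.

(1,6) (2,2) (3,9) (4,5) (5,3) (6,8) (7,4) (8,7) (9,1)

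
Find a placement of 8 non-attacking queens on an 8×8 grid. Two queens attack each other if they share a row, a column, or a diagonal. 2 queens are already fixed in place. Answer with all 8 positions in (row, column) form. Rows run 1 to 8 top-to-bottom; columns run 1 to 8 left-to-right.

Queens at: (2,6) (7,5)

Row 1: attacked by (2,6)→{5,6,7}; (7,5)→{5}. Safe: 1, 2, 3, 4, 8. Place at column 4.
Row 3: attacked by (1,4)→{2,4,6}; (2,6)→{5,6,7}; (7,5)→{1,5}. Safe: 3, 8. Place at column 8.
Row 4: attacked by (1,4)→{1,4,7}; (2,6)→{4,6,8}; (3,8)→{7,8}; (7,5)→{2,5,8}. Safe: 3. Place at column 3.
Row 5: attacked by (1,4)→{4,8}; (2,6)→{3,6}; (3,8)→{6,8}; (4,3)→{2,3,4}; (7,5)→{3,5,7}. Safe: 1. Place at column 1.
Row 6: attacked by (1,4)→{4}; (2,6)→{2,6}; (3,8)→{5,8}; (4,3)→{1,3,5}; (5,1)→{1,2}; (7,5)→{4,5,6}. Safe: 7. Place at column 7.
Row 8: attacked by (1,4)→{4}; (2,6)→{6}; (3,8)→{3,8}; (4,3)→{3,7}; (5,1)→{1,4}; (6,7)→{5,7}; (7,5)→{4,5,6}. Safe: 2. Place at column 2.
Columns [4, 6, 8, 3, 1, 7, 5, 2], r−c [-3, -4, -5, 1, 4, -1, 2, 6], r+c [5, 8, 11, 7, 6, 13, 12, 10] are all distinct, so no two queens attack.

(1,4) (2,6) (3,8) (4,3) (5,1) (6,7) (7,5) (8,2)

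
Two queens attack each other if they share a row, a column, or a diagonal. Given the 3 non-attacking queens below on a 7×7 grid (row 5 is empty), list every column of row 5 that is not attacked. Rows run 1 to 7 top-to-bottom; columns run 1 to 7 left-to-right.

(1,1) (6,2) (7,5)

(1,1) attacks row 5 at column 1 and diagonals 5.
(6,2) attacks row 5 at column 2 and diagonals 1, 3.
(7,5) attacks row 5 at column 5 and diagonals 3, 7.
Attacked columns: {1, 2, 3, 5, 7}. Safe: {4, 6}.

columns 4, 6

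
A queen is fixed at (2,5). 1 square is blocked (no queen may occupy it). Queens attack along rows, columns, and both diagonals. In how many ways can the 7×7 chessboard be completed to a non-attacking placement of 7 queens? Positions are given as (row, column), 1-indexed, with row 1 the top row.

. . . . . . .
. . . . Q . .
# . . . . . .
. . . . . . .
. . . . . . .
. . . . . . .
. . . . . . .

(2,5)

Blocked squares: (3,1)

Branch on row 1: col 1 → 1; col 2 → 2; col 3 → 1; col 7 → 1.
Sum: 1 + 2 + 1 + 1 = 5.

5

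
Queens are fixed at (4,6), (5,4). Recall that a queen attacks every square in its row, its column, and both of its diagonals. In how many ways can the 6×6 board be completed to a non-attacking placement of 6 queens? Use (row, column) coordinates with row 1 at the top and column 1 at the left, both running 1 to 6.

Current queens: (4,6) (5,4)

1

Branch on row 1: col 1 → 0; col 2 → 0; col 5 → 1.
Sum: 0 + 0 + 1 = 1.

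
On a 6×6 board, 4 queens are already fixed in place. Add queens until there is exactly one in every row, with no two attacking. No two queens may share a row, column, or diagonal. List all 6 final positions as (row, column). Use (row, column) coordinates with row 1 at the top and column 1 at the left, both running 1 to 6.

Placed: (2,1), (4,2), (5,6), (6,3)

Row 1: attacked by (2,1)→{1,2}; (4,2)→{2,5}; (5,6)→{2,6}; (6,3)→{3}. Safe: 4. Place at column 4.
Row 3: attacked by (1,4)→{2,4,6}; (2,1)→{1,2}; (4,2)→{1,2,3}; (5,6)→{4,6}; (6,3)→{3,6}. Safe: 5. Place at column 5.
Columns [4, 1, 5, 2, 6, 3], r−c [-3, 1, -2, 2, -1, 3], r+c [5, 3, 8, 6, 11, 9] are all distinct, so no two queens attack.

(1,4) (2,1) (3,5) (4,2) (5,6) (6,3)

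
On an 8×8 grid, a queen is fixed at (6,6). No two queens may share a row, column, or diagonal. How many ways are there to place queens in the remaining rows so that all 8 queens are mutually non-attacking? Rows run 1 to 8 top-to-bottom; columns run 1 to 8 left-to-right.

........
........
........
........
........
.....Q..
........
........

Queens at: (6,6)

4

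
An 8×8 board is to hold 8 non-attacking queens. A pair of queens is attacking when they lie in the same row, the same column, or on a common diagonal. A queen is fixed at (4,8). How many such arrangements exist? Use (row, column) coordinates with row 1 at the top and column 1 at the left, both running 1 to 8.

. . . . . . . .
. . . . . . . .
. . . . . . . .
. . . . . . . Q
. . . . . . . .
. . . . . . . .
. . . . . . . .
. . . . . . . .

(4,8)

Branch on row 1: col 1 → 1; col 2 → 2; col 3 → 4; col 4 → 5; col 6 → 4; col 7 → 2.
Sum: 1 + 2 + 4 + 5 + 4 + 2 = 18.

18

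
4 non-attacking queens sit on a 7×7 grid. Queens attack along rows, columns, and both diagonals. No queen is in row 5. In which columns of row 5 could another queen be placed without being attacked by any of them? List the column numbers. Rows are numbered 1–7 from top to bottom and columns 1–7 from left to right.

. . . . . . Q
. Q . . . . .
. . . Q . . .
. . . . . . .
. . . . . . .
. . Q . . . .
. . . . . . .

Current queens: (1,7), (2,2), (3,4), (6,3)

(1,7) attacks row 5 at column 7 and diagonals 3.
(2,2) attacks row 5 at column 2 and diagonals 5.
(3,4) attacks row 5 at column 4 and diagonals 2, 6.
(6,3) attacks row 5 at column 3 and diagonals 2, 4.
Attacked columns: {2, 3, 4, 5, 6, 7}. Safe: {1}.

columns 1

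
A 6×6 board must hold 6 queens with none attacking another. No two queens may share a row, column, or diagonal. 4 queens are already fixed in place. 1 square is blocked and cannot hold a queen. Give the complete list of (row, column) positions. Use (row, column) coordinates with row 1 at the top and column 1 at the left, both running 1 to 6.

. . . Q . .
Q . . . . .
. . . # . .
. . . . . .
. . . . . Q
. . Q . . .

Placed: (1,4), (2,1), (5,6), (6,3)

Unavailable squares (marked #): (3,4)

Row 3: attacked by (1,4)→{2,4,6}; (2,1)→{1,2}; (5,6)→{4,6}; (6,3)→{3,6}. Blocked: 4. Safe: 5. Place at column 5.
Row 4: attacked by (1,4)→{1,4}; (2,1)→{1,3}; (3,5)→{4,5,6}; (5,6)→{5,6}; (6,3)→{1,3,5}. Safe: 2. Place at column 2.
Columns [4, 1, 5, 2, 6, 3], r−c [-3, 1, -2, 2, -1, 3], r+c [5, 3, 8, 6, 11, 9] are all distinct, so no two queens attack.

(1,4) (2,1) (3,5) (4,2) (5,6) (6,3)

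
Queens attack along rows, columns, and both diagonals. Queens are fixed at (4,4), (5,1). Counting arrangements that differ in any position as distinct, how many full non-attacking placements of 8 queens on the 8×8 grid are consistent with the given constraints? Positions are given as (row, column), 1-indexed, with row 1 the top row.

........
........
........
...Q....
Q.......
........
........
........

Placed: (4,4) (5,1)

Branch on row 1: col 2 → 1; col 3 → 1; col 6 → 2; col 8 → 0.
Sum: 1 + 1 + 2 + 0 = 4.

4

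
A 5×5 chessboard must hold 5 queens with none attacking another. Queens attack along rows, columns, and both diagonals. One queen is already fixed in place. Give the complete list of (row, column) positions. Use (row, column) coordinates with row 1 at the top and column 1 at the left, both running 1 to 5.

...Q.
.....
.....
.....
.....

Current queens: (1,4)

(1,4) (2,1) (3,3) (4,5) (5,2)

Row 2: attacked by (1,4)→{3,4,5}. Safe: 1, 2. Place at column 1.
Row 3: attacked by (1,4)→{2,4}; (2,1)→{1,2}. Safe: 3, 5. Place at column 3.
Row 4: attacked by (1,4)→{1,4}; (2,1)→{1,3}; (3,3)→{2,3,4}. Safe: 5. Place at column 5.
Row 5: attacked by (1,4)→{4}; (2,1)→{1,4}; (3,3)→{1,3,5}; (4,5)→{4,5}. Safe: 2. Place at column 2.
Columns [4, 1, 3, 5, 2], r−c [-3, 1, 0, -1, 3], r+c [5, 3, 6, 9, 7] are all distinct, so no two queens attack.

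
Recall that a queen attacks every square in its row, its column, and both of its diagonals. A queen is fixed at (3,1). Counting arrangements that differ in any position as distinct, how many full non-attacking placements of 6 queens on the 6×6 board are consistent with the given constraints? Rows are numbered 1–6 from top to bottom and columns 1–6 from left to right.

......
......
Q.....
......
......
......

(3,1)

Branch on row 1: col 2 → 0; col 4 → 0; col 5 → 1; col 6 → 0.
Sum: 0 + 0 + 1 + 0 = 1.

1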